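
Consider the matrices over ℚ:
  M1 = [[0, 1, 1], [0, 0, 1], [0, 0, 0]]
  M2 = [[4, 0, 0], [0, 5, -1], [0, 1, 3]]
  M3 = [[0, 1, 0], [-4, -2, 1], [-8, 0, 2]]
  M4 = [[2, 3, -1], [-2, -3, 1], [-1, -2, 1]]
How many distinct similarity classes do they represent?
2 classes: {M1, M3, M4}, {M2}

Characteristic polynomials: χ_{M1} = x^3, χ_{M2} = (x - 4)^3, χ_{M3} = x^3, χ_{M4} = x^3.

{M1, M3, M4}: invariant factors x^3.

{M2}: invariant factors x - 4, (x - 4)^2.

Matrices are similar if and only if their invariant-factor lists agree; the partition into similarity classes is {M1, M3, M4}, {M2}.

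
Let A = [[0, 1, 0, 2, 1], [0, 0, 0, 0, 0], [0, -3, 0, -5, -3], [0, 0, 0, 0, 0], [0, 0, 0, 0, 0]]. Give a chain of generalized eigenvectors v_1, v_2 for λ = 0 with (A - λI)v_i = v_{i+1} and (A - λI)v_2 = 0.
v_1 = [[1, 1, -3, 0, 0]]^T, v_2 = [[1, 0, -3, 0, 0]]^T

We seek v_1 ∈ ker(A^2) \ ker(A), then set v_{i+1} = A v_i.

One such chain is v_1 = [[1, 1, -3, 0, 0]]^T, v_2 = [[1, 0, -3, 0, 0]]^T. Check: A v_2 = [[0, 0, 0, 0, 0]]^T = 0.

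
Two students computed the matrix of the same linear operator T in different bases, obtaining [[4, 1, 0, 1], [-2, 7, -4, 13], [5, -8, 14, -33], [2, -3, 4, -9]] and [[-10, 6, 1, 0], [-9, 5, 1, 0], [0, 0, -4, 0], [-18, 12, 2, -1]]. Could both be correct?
No.

trace(A) = 16 but trace(B) = -10. The trace is a similarity invariant, so A and B are not similar.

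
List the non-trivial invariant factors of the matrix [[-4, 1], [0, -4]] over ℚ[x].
The Jordan structure of A has elementary divisors (x + 4)^2. Arranging the block sizes at each eigenvalue in decreasing order and taking row products gives the invariant factors.

Invariant factors (smallest first, each dividing the next): (x + 4)^2.

Check: the last factor (x + 4)^2 is the minimal polynomial, and the product (x + 4)^2 is the characteristic polynomial.

(x + 4)^2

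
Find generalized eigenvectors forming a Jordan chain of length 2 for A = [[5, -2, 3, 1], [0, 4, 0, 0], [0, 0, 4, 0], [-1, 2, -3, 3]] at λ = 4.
We seek v_1 ∈ ker((A - 4I)^2) \ ker(A - 4I), then set v_{i+1} = (A - 4I) v_i.

One such chain is v_1 = [[0, 0, 0, 1]]^T, v_2 = [[1, 0, 0, -1]]^T. Check: (A - 4I) v_2 = [[0, 0, 0, 0]]^T = 0.

v_1 = [[0, 0, 0, 1]]^T, v_2 = [[1, 0, 0, -1]]^T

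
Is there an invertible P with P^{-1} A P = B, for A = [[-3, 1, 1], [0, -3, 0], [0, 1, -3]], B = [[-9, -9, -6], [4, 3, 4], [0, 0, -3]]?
Both have characteristic polynomial (x + 3)^3, but the minimal polynomial of A is (x + 3)^3 while the minimal polynomial of B is (x + 3)^2. The minimal polynomial is a similarity invariant, so A and B are not similar.

No.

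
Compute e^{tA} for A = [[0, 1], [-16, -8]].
e^{tA} = [[(4*t + 1)*e^{-4*t}, t*e^{-4*t}], [-16*t*e^{-4*t}, (1 - 4*t)*e^{-4*t}]]

A has Jordan form J = [[-4, 1], [0, -4]] with A = PJP^{-1}, so e^{tA} = P e^{tJ} P^{-1}.

For a Jordan block J_k(λ), e^{tJ_k(λ)} = e^{λt} · (I + tN + t^2 N^2/2! + ... + t^{k-1} N^{k-1}/(k-1)!) where N is the nilpotent superdiagonal part.

Assembling the blocks and conjugating back gives the entries of e^{tA} as shown above.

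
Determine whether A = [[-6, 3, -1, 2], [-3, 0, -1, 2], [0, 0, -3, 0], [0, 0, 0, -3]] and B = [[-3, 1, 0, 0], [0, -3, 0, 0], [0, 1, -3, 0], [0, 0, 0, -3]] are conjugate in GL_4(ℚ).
Two matrices over a field are similar if and only if they have the same invariant factors.

Both A and B have characteristic polynomial (x + 3)^4 and minimal polynomial (x + 3)^2. Computing further, both have invariant factors x + 3, x + 3, (x + 3)^2. Hence A and B are similar.

Yes.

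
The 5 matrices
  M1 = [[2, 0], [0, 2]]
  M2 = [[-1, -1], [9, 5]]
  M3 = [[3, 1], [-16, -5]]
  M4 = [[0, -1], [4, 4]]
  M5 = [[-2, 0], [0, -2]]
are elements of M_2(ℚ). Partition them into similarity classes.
Characteristic polynomials: χ_{M1} = (x - 2)^2, χ_{M2} = (x - 2)^2, χ_{M3} = (x + 1)^2, χ_{M4} = (x - 2)^2, χ_{M5} = (x + 2)^2.

{M1}: invariant factors x - 2, x - 2.

{M2, M4}: invariant factors (x - 2)^2.

{M3}: invariant factors (x + 1)^2.

{M5}: invariant factors x + 2, x + 2.

Matrices are similar if and only if their invariant-factor lists agree; the partition into similarity classes is {M1}, {M2, M4}, {M3}, {M5}.

4 classes: {M1}, {M2, M4}, {M3}, {M5}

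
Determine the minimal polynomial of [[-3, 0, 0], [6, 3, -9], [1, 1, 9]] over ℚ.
m_A(x) = (x - 6)^2(x + 3)

The characteristic polynomial factors as (x - 6)^2(x + 3). The minimal polynomial is ∏(x - λ)^{k_λ} where k_λ is the size of the largest Jordan block at λ.

For λ = -3: rank(A + 3I) = 2, and the largest Jordan block has size 1 (the smallest k with rank((A + 3I)^k) = rank((A + 3I)^(k+1))).
For λ = 6: rank(A - 6I) = 2, and the largest Jordan block has size 2 (the smallest k with rank((A - 6I)^k) = rank((A - 6I)^(k+1))).

So m_A(x) = (x - 6)^2(x + 3).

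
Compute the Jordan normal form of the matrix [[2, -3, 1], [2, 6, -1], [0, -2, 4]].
J = [[4, 1, 0], [0, 4, 1], [0, 0, 4]]

The characteristic polynomial is det(xI - A) = (x - 4)^3, so the eigenvalues are 4 (algebraic multiplicity 3).

For λ = 4: rank(A - 4I) = 2, rank((A - 4I)^2) = 1, rank((A - 4I)^3) = 0. The eigenspace has dimension 3 - 2 = 1, so there is 1 Jordan block; the rank sequence gives block sizes [3].

Assembling the blocks gives the Jordan form J above.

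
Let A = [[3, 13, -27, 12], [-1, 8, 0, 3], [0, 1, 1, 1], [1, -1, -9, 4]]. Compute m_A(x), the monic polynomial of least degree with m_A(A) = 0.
The characteristic polynomial factors as (x - 4)^4. The minimal polynomial is ∏(x - λ)^{k_λ} where k_λ is the size of the largest Jordan block at λ.

For λ = 4: rank(A - 4I) = 2, and the largest Jordan block has size 2 (the smallest k with rank((A - 4I)^k) = rank((A - 4I)^(k+1))).

So m_A(x) = (x - 4)^2.

m_A(x) = (x - 4)^2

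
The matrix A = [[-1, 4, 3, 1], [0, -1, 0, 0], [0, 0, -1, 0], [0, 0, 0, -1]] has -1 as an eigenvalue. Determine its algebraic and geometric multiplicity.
algebraic multiplicity 4, geometric multiplicity 3

The characteristic polynomial is (x + 1)^4, so the factor x + 1 appears with exponent 4: the algebraic multiplicity is 4.

rank(A + I) = 1, so the eigenspace has dimension 4 - 1 = 3: the geometric multiplicity is 3.

Since 3 < 4, A is not diagonalizable.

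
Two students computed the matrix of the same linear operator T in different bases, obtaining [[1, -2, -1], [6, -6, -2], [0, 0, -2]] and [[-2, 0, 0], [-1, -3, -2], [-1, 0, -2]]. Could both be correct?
No.

Both have characteristic polynomial (x + 2)^2(x + 3), but the minimal polynomial of A is (x + 2)(x + 3) while the minimal polynomial of B is (x + 2)^2(x + 3). The minimal polynomial is a similarity invariant, so A and B are not similar.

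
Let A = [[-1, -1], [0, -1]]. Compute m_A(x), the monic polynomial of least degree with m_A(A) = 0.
The characteristic polynomial factors as (x + 1)^2. The minimal polynomial is ∏(x - λ)^{k_λ} where k_λ is the size of the largest Jordan block at λ.

For λ = -1: rank(A + I) = 1, and the largest Jordan block has size 2 (the smallest k with rank((A + I)^k) = rank((A + I)^(k+1))).

So m_A(x) = (x + 1)^2.

m_A(x) = (x + 1)^2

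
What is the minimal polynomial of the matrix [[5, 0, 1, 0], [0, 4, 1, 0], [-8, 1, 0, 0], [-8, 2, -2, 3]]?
The characteristic polynomial factors as (x - 3)^4. The minimal polynomial is ∏(x - λ)^{k_λ} where k_λ is the size of the largest Jordan block at λ.

For λ = 3: rank(A - 3I) = 2, and the largest Jordan block has size 3 (the smallest k with rank((A - 3I)^k) = rank((A - 3I)^(k+1))).

So m_A(x) = (x - 3)^3.

m_A(x) = (x - 3)^3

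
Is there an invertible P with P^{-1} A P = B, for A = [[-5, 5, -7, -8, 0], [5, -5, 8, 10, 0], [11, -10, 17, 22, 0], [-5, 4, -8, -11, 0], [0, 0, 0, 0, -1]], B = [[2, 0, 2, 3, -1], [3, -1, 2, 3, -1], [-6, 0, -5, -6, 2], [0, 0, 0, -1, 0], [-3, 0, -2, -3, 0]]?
Both have characteristic polynomial (x + 1)^5, but the minimal polynomial of A is (x + 1)^3 while the minimal polynomial of B is (x + 1)^2. The minimal polynomial is a similarity invariant, so A and B are not similar.

No.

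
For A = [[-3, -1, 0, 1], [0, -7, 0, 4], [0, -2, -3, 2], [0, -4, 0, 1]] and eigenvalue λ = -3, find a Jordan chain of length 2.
We seek v_1 ∈ ker((A + 3I)^2) \ ker(A + 3I), then set v_{i+1} = (A + 3I) v_i.

One such chain is v_1 = [[0, 1, 0, 0]]^T, v_2 = [[-1, -4, -2, -4]]^T. Check: (A + 3I) v_2 = [[0, 0, 0, 0]]^T = 0.

v_1 = [[0, 1, 0, 0]]^T, v_2 = [[-1, -4, -2, -4]]^T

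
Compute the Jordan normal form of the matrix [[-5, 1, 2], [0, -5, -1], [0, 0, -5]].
The characteristic polynomial is det(xI - A) = (x + 5)^3, so the eigenvalues are -5 (algebraic multiplicity 3).

For λ = -5: rank(A + 5I) = 2, rank((A + 5I)^2) = 1, rank((A + 5I)^3) = 0. The eigenspace has dimension 3 - 2 = 1, so there is 1 Jordan block; the rank sequence gives block sizes [3].

Assembling the blocks gives the Jordan form J above.

J = [[-5, 1, 0], [0, -5, 1], [0, 0, -5]]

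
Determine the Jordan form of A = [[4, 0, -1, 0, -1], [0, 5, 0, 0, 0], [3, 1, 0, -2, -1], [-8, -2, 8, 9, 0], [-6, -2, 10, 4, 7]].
The characteristic polynomial is det(xI - A) = (x - 5)^5, so the eigenvalues are 5 (algebraic multiplicity 5).

For λ = 5: rank(A - 5I) = 2, rank((A - 5I)^2) = 1, rank((A - 5I)^3) = 0. The eigenspace has dimension 5 - 2 = 3, so there are 3 Jordan blocks; the rank sequence gives block sizes [3, 1, 1].

Assembling the blocks gives the Jordan form J above.

J = [[5, 1, 0, 0, 0], [0, 5, 1, 0, 0], [0, 0, 5, 0, 0], [0, 0, 0, 5, 0], [0, 0, 0, 0, 5]]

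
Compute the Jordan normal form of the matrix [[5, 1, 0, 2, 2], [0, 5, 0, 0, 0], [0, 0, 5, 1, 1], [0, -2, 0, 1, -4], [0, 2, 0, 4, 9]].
J = [[5, 1, 0, 0, 0], [0, 5, 0, 0, 0], [0, 0, 5, 1, 0], [0, 0, 0, 5, 0], [0, 0, 0, 0, 5]]

The characteristic polynomial is det(xI - A) = (x - 5)^5, so the eigenvalues are 5 (algebraic multiplicity 5).

For λ = 5: rank(A - 5I) = 2, rank((A - 5I)^2) = 0. The eigenspace has dimension 5 - 2 = 3, so there are 3 Jordan blocks; the rank sequence gives block sizes [2, 2, 1].

Assembling the blocks gives the Jordan form J above.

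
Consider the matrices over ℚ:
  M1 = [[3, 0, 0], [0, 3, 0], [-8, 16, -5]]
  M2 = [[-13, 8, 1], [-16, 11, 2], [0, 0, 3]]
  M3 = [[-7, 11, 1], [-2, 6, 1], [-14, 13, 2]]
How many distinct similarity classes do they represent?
Characteristic polynomials: χ_{M1} = (x - 3)^2(x + 5), χ_{M2} = (x - 3)^2(x + 5), χ_{M3} = (x - 3)^2(x + 5).

{M1}: invariant factors x - 3, (x - 3)(x + 5).

{M2, M3}: invariant factors (x - 3)^2(x + 5).

Matrices are similar if and only if their invariant-factor lists agree; the partition into similarity classes is {M1}, {M2, M3}.

2 classes: {M1}, {M2, M3}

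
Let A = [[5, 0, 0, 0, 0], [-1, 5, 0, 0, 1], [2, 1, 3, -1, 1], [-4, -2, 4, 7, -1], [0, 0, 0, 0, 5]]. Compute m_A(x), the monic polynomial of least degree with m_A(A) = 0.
m_A(x) = (x - 5)^3

The characteristic polynomial factors as (x - 5)^5. The minimal polynomial is ∏(x - λ)^{k_λ} where k_λ is the size of the largest Jordan block at λ.

For λ = 5: rank(A - 5I) = 3, and the largest Jordan block has size 3 (the smallest k with rank((A - 5I)^k) = rank((A - 5I)^(k+1))).

So m_A(x) = (x - 5)^3.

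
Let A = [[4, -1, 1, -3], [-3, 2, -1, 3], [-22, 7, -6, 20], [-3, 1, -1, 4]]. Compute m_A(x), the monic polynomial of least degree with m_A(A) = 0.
m_A(x) = (x - 1)^3

The characteristic polynomial factors as (x - 1)^4. The minimal polynomial is ∏(x - λ)^{k_λ} where k_λ is the size of the largest Jordan block at λ.

For λ = 1: rank(A - I) = 2, and the largest Jordan block has size 3 (the smallest k with rank((A - I)^k) = rank((A - I)^(k+1))).

So m_A(x) = (x - 1)^3.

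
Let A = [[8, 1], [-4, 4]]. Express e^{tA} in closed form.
A has Jordan form J = [[6, 1], [0, 6]] with A = PJP^{-1}, so e^{tA} = P e^{tJ} P^{-1}.

For a Jordan block J_k(λ), e^{tJ_k(λ)} = e^{λt} · (I + tN + t^2 N^2/2! + ... + t^{k-1} N^{k-1}/(k-1)!) where N is the nilpotent superdiagonal part.

Assembling the blocks and conjugating back gives the entries of e^{tA} as shown above.

e^{tA} = [[(2*t + 1)*e^{6*t}, t*e^{6*t}], [-4*t*e^{6*t}, (1 - 2*t)*e^{6*t}]]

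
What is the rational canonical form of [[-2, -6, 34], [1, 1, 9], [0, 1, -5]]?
The invariant factors of A (the non-unit diagonal entries of the Smith normal form of xI - A over ℚ[x]) are (x - 2)(x + 4)^2, each dividing the next. The characteristic polynomial is their product, (x - 2)(x + 4)^2.

The rational canonical form is the block-diagonal matrix of companion matrices C(f_i):
R = [[0, 0, 32], [1, 0, 0], [0, 1, -6]].

R = [[0, 0, 32], [1, 0, 0], [0, 1, -6]]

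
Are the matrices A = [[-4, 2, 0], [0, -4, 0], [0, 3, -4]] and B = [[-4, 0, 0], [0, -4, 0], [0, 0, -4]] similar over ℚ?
No.

Both have characteristic polynomial (x + 4)^3, but the minimal polynomial of A is (x + 4)^2 while the minimal polynomial of B is x + 4. The minimal polynomial is a similarity invariant, so A and B are not similar.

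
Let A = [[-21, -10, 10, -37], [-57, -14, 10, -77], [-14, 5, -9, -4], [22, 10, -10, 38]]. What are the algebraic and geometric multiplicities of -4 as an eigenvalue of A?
algebraic multiplicity 2, geometric multiplicity 2

The characteristic polynomial is (x - 1)^2(x + 4)^2, so the factor x + 4 appears with exponent 2: the algebraic multiplicity is 2.

rank(A + 4I) = 2, so the eigenspace has dimension 4 - 2 = 2: the geometric multiplicity is 2.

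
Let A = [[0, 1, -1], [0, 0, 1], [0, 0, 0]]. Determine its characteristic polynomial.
xI - A = [[x, -1, 1], [0, x, -1], [0, 0, x]].

Expanding det(xI - A) along the first row:
det(xI - A) = + (x)·det([[x, -1], [0, x]]) - (-1)·det([[0, -1], [0, x]]) + (1)·det([[0, x], [0, 0]]).

Evaluating gives χ_A(x) = x^3.

χ_A(x) = x^3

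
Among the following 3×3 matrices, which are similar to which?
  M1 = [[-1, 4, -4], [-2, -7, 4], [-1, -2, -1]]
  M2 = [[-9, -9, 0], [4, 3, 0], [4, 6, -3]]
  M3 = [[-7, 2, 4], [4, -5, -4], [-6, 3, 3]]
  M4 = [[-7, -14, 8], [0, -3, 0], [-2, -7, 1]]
1 class: {M1, M2, M3, M4}

Characteristic polynomials: χ_{M1} = (x + 3)^3, χ_{M2} = (x + 3)^3, χ_{M3} = (x + 3)^3, χ_{M4} = (x + 3)^3.

{M1, M2, M3, M4}: invariant factors x + 3, (x + 3)^2.

Matrices are similar if and only if their invariant-factor lists agree; the partition into similarity classes is {M1, M2, M3, M4}.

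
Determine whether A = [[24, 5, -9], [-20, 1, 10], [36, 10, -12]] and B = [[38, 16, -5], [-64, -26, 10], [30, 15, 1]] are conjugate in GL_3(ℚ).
Yes.

Two matrices over a field are similar if and only if they have the same invariant factors.

Both A and B have characteristic polynomial (x - 6)^2(x - 1) and minimal polynomial (x - 6)^2(x - 1). Computing further, both have invariant factors (x - 6)^2(x - 1). Hence A and B are similar.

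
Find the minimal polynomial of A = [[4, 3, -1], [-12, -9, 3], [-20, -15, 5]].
The characteristic polynomial factors as x^3. The minimal polynomial is ∏(x - λ)^{k_λ} where k_λ is the size of the largest Jordan block at λ.

For λ = 0: rank(A) = 1, and the largest Jordan block has size 2 (the smallest k with rank(A^k) = rank(A^(k+1))).

So m_A(x) = x^2.

m_A(x) = x^2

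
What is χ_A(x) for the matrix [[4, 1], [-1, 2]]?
χ_A(x) = (x - 3)^2

xI - A = [[x - 4, -1], [1, x - 2]].

Expanding det(xI - A) along the first row:
det(xI - A) = + (x - 4)·det([[x - 2]]) - (-1)·det([[1]]).

Evaluating gives χ_A(x) = x^2 - 6x + 9 = (x - 3)^2.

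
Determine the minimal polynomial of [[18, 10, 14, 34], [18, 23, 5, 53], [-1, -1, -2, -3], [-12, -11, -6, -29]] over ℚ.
m_A(x) = (x - 6)^2(x + 1)^2

The characteristic polynomial factors as (x - 6)^2(x + 1)^2. The minimal polynomial is ∏(x - λ)^{k_λ} where k_λ is the size of the largest Jordan block at λ.

For λ = -1: rank(A + I) = 3, and the largest Jordan block has size 2 (the smallest k with rank((A + I)^k) = rank((A + I)^(k+1))).
For λ = 6: rank(A - 6I) = 3, and the largest Jordan block has size 2 (the smallest k with rank((A - 6I)^k) = rank((A - 6I)^(k+1))).

So m_A(x) = (x - 6)^2(x + 1)^2.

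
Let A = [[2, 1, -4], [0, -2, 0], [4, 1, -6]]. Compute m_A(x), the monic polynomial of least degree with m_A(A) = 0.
m_A(x) = (x + 2)^2

The characteristic polynomial factors as (x + 2)^3. The minimal polynomial is ∏(x - λ)^{k_λ} where k_λ is the size of the largest Jordan block at λ.

For λ = -2: rank(A + 2I) = 1, and the largest Jordan block has size 2 (the smallest k with rank((A + 2I)^k) = rank((A + 2I)^(k+1))).

So m_A(x) = (x + 2)^2.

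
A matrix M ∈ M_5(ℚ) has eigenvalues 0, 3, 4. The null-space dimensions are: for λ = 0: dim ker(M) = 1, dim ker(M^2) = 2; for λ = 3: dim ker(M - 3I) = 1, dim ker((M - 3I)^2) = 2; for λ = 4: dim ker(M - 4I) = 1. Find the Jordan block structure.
λ = 0: successive nullity increments [1, 1] count blocks of size ≥ k; block sizes are [2].
λ = 3: successive nullity increments [1, 1] count blocks of size ≥ k; block sizes are [2].
λ = 4: successive nullity increments [1] count blocks of size ≥ k; block sizes are [1].

Jordan blocks: (0, 2), (3, 2), (4, 1)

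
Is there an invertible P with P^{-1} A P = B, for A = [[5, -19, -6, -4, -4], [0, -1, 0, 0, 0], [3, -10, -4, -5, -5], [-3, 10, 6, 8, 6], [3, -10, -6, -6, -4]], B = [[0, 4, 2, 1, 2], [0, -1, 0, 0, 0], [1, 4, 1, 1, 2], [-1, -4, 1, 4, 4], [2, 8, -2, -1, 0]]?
Both have characteristic polynomial (x - 2)^3(x + 1)^2, but the minimal polynomial of A is (x - 2)^2(x + 1)^2 while the minimal polynomial of B is (x - 2)^2(x + 1). The minimal polynomial is a similarity invariant, so A and B are not similar.

No.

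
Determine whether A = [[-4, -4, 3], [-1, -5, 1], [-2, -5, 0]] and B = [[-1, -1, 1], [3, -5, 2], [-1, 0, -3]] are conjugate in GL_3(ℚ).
Yes.

Two matrices over a field are similar if and only if they have the same invariant factors.

Both A and B have characteristic polynomial (x + 3)^3 and minimal polynomial (x + 3)^3. Computing further, both have invariant factors (x + 3)^3. Hence A and B are similar.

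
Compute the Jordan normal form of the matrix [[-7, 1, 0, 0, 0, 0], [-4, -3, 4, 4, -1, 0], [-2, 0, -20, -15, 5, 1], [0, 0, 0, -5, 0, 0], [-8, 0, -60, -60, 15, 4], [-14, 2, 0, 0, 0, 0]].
The characteristic polynomial is det(xI - A) = x^2(x + 5)^4, so the eigenvalues are -5 (algebraic multiplicity 4), 0 (algebraic multiplicity 2).

For λ = -5: rank(A + 5I) = 4, rank((A + 5I)^2) = 3, rank((A + 5I)^3) = 2. The eigenspace has dimension 6 - 4 = 2, so there are 2 Jordan blocks; the rank sequence gives block sizes [3, 1].

For λ = 0: rank(A) = 5, rank(A^2) = 4. The eigenspace has dimension 6 - 5 = 1, so there is 1 Jordan block; the rank sequence gives block sizes [2].

Assembling the blocks gives the Jordan form J above.

J = [[-5, 1, 0, 0, 0, 0], [0, -5, 1, 0, 0, 0], [0, 0, -5, 0, 0, 0], [0, 0, 0, -5, 0, 0], [0, 0, 0, 0, 0, 1], [0, 0, 0, 0, 0, 0]]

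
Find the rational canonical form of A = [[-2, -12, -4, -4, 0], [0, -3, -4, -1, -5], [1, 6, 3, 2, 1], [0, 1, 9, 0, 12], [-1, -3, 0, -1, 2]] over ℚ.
The invariant factors of A (the non-unit diagonal entries of the Smith normal form of xI - A over ℚ[x]) are (x - 2)(x^2 + x - 1)^2, each dividing the next. The characteristic polynomial is their product, (x - 2)(x^2 + x - 1)^2.

The rational canonical form is the block-diagonal matrix of companion matrices C(f_i):
R = [[0, 0, 0, 0, 2], [1, 0, 0, 0, -5], [0, 1, 0, 0, 0], [0, 0, 1, 0, 5], [0, 0, 0, 1, 0]].

Note the characteristic polynomial does not split into linear factors over ℚ, so A has no Jordan form over ℚ; the rational canonical form exists over any field.

R = [[0, 0, 0, 0, 2], [1, 0, 0, 0, -5], [0, 1, 0, 0, 0], [0, 0, 1, 0, 5], [0, 0, 0, 1, 0]]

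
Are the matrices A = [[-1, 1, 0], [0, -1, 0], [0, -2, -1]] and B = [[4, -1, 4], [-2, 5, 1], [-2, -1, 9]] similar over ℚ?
trace(A) = -3 but trace(B) = 18. The trace is a similarity invariant, so A and B are not similar.

No.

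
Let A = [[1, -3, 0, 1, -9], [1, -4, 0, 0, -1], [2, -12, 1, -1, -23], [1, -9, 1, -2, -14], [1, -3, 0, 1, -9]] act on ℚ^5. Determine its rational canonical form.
The invariant factors of A (the non-unit diagonal entries of the Smith normal form of xI - A over ℚ[x]) are x(x + 4), x(x + 4)(x + 5), each dividing the next. The characteristic polynomial is their product, x^2(x + 4)^2(x + 5).

The rational canonical form is the block-diagonal matrix of companion matrices C(f_i):
R = [[0, 0, 0, 0, 0], [1, -4, 0, 0, 0], [0, 0, 0, 0, 0], [0, 0, 1, 0, -20], [0, 0, 0, 1, -9]].

R = [[0, 0, 0, 0, 0], [1, -4, 0, 0, 0], [0, 0, 0, 0, 0], [0, 0, 1, 0, -20], [0, 0, 0, 1, -9]]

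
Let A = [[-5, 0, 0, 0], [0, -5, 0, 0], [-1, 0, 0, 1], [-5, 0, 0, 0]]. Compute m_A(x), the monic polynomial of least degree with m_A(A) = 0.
The characteristic polynomial factors as x^2(x + 5)^2. The minimal polynomial is ∏(x - λ)^{k_λ} where k_λ is the size of the largest Jordan block at λ.

For λ = -5: rank(A + 5I) = 2, and the largest Jordan block has size 1 (the smallest k with rank((A + 5I)^k) = rank((A + 5I)^(k+1))).
For λ = 0: rank(A) = 3, and the largest Jordan block has size 2 (the smallest k with rank(A^k) = rank(A^(k+1))).

So m_A(x) = x^2(x + 5).

m_A(x) = x^2(x + 5)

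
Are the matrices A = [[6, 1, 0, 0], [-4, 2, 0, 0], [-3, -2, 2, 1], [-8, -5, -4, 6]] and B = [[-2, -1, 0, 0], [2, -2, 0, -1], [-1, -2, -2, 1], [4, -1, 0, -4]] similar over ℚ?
No.

trace(A) = 16 but trace(B) = -10. The trace is a similarity invariant, so A and B are not similar.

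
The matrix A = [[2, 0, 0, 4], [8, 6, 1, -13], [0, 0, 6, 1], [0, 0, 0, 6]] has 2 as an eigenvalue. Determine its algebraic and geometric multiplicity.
algebraic multiplicity 1, geometric multiplicity 1

The characteristic polynomial is (x - 6)^3(x - 2), so the factor x - 2 appears with exponent 1: the algebraic multiplicity is 1.

rank(A - 2I) = 3, so the eigenspace has dimension 4 - 3 = 1: the geometric multiplicity is 1.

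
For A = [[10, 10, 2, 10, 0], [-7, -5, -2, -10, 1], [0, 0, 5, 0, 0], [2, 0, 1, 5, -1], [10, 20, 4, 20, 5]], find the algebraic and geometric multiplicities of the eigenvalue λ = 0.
The characteristic polynomial is x(x - 5)^4, so the factor x appears with exponent 1: the algebraic multiplicity is 1.

rank(A) = 4, so the eigenspace has dimension 5 - 4 = 1: the geometric multiplicity is 1.

algebraic multiplicity 1, geometric multiplicity 1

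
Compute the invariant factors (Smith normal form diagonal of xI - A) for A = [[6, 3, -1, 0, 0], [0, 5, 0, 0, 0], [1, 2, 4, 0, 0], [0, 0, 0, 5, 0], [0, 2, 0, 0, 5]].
The Jordan structure of A has elementary divisors (x - 5)^3, (x - 5), (x - 5). Arranging the block sizes at each eigenvalue in decreasing order and taking row products gives the invariant factors.

Invariant factors (smallest first, each dividing the next): x - 5, x - 5, (x - 5)^3.

Check: the last factor (x - 5)^3 is the minimal polynomial, and the product (x - 5)^5 is the characteristic polynomial.

x - 5, x - 5, (x - 5)^3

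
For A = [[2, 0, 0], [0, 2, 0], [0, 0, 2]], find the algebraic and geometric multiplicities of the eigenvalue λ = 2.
The characteristic polynomial is (x - 2)^3, so the factor x - 2 appears with exponent 3: the algebraic multiplicity is 3.

rank(A - 2I) = 0, so the eigenspace has dimension 3 - 0 = 3: the geometric multiplicity is 3.

algebraic multiplicity 3, geometric multiplicity 3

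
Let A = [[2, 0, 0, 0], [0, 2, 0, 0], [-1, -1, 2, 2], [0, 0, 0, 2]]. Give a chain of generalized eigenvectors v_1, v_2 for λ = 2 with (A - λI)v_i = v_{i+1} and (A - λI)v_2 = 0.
We seek v_1 ∈ ker((A - 2I)^2) \ ker(A - 2I), then set v_{i+1} = (A - 2I) v_i.

One such chain is v_1 = [[0, 1, 2, 0]]^T, v_2 = [[0, 0, -1, 0]]^T. Check: (A - 2I) v_2 = [[0, 0, 0, 0]]^T = 0.

v_1 = [[0, 1, 2, 0]]^T, v_2 = [[0, 0, -1, 0]]^T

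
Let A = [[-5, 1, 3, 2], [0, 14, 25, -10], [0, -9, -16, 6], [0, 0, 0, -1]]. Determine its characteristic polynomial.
χ_A(x) = (x + 1)^3(x + 5)

xI - A = [[x + 5, -1, -3, -2], [0, x - 14, -25, 10], [0, 9, x + 16, -6], [0, 0, 0, x + 1]].

Expanding det(xI - A) along the first row:
det(xI - A) = + (x + 5)·det([[x - 14, -25, 10], [9, x + 16, -6], [0, 0, x + 1]]) - (-1)·det([[0, -25, 10], [0, x + 16, -6], [0, 0, x + 1]]) + (-3)·det([[0, x - 14, 10], [0, 9, -6], [0, 0, x + 1]]) - (-2)·det([[0, x - 14, -25], [0, 9, x + 16], [0, 0, 0]]).

Evaluating gives χ_A(x) = x^4 + 8x^3 + 18x^2 + 16x + 5 = (x + 1)^3(x + 5).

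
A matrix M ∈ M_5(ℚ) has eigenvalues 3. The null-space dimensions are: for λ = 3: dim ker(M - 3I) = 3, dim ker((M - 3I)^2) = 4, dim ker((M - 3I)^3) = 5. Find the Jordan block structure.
Jordan blocks: (3, 3), (3, 1), (3, 1)

λ = 3: successive nullity increments [3, 1, 1] count blocks of size ≥ k; block sizes are [3, 1, 1].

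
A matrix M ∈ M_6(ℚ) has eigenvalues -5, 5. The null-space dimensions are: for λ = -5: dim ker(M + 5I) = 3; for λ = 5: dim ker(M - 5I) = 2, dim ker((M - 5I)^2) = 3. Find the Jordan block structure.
λ = -5: successive nullity increments [3] count blocks of size ≥ k; block sizes are [1, 1, 1].
λ = 5: successive nullity increments [2, 1] count blocks of size ≥ k; block sizes are [2, 1].

Jordan blocks: (-5, 1), (-5, 1), (-5, 1), (5, 2), (5, 1)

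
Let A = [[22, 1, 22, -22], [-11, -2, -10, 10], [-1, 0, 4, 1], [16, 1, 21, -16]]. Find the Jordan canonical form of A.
The characteristic polynomial is det(xI - A) = (x - 5)^2(x + 1)^2, so the eigenvalues are -1 (algebraic multiplicity 2), 5 (algebraic multiplicity 2).

For λ = -1: rank(A + I) = 3, rank((A + I)^2) = 2. The eigenspace has dimension 4 - 3 = 1, so there is 1 Jordan block; the rank sequence gives block sizes [2].

For λ = 5: rank(A - 5I) = 3, rank((A - 5I)^2) = 2. The eigenspace has dimension 4 - 3 = 1, so there is 1 Jordan block; the rank sequence gives block sizes [2].

Assembling the blocks gives the Jordan form J above.

J = [[-1, 1, 0, 0], [0, -1, 0, 0], [0, 0, 5, 1], [0, 0, 0, 5]]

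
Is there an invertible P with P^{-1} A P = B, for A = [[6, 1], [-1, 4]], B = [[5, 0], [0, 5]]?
Both have characteristic polynomial (x - 5)^2, but the minimal polynomial of A is (x - 5)^2 while the minimal polynomial of B is x - 5. The minimal polynomial is a similarity invariant, so A and B are not similar.

No.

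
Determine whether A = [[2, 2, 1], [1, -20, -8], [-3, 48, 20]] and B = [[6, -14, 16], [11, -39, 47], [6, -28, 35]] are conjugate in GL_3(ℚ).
Two matrices over a field are similar if and only if they have the same invariant factors.

Both A and B have characteristic polynomial (x - 3)^2(x + 4) and minimal polynomial (x - 3)^2(x + 4). Computing further, both have invariant factors (x - 3)^2(x + 4). Hence A and B are similar.

Yes.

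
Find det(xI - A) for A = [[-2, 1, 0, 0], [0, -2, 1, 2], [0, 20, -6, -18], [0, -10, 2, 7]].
xI - A = [[x + 2, -1, 0, 0], [0, x + 2, -1, -2], [0, -20, x + 6, 18], [0, 10, -2, x - 7]].

Expanding det(xI - A) along the first row:
det(xI - A) = + (x + 2)·det([[x + 2, -1, -2], [-20, x + 6, 18], [10, -2, x - 7]]) - (-1)·det([[0, -1, -2], [0, x + 6, 18], [0, -2, x - 7]]) + (0)·det([[0, x + 2, -2], [0, -20, 18], [0, 10, x - 7]]) - (0)·det([[0, x + 2, -1], [0, -20, x + 6], [0, 10, -2]]).

Evaluating gives χ_A(x) = x^4 + 3x^3 - 6x^2 - 28x - 24 = (x - 3)(x + 2)^3.

χ_A(x) = (x - 3)(x + 2)^3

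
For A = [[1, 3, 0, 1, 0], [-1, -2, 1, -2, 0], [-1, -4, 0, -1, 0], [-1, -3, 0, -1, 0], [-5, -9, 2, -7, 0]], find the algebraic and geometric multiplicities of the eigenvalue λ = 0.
The characteristic polynomial is x^3(x + 1)^2, so the factor x appears with exponent 3: the algebraic multiplicity is 3.

rank(A) = 3, so the eigenspace has dimension 5 - 3 = 2: the geometric multiplicity is 2.

Since 2 < 3, A is not diagonalizable.

algebraic multiplicity 3, geometric multiplicity 2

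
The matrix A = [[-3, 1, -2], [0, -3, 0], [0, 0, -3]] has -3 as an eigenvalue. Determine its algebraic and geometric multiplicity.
The characteristic polynomial is (x + 3)^3, so the factor x + 3 appears with exponent 3: the algebraic multiplicity is 3.

rank(A + 3I) = 1, so the eigenspace has dimension 3 - 1 = 2: the geometric multiplicity is 2.

Since 2 < 3, A is not diagonalizable.

algebraic multiplicity 3, geometric multiplicity 2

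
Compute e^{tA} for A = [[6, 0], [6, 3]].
A has Jordan form J = [[3, 0], [0, 6]] with A = PJP^{-1}, so e^{tA} = P e^{tJ} P^{-1}.

For a Jordan block J_k(λ), e^{tJ_k(λ)} = e^{λt} · (I + tN + t^2 N^2/2! + ... + t^{k-1} N^{k-1}/(k-1)!) where N is the nilpotent superdiagonal part.

Assembling the blocks and conjugating back gives the entries of e^{tA} as shown above.

e^{tA} = [[e^{6*t}, 0], [2*(e^{3*t} - 1)*e^{3*t}, e^{3*t}]]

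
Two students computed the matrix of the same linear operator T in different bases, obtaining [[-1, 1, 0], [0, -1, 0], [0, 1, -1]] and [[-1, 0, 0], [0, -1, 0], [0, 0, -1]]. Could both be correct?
No.

Both have characteristic polynomial (x + 1)^3, but the minimal polynomial of A is (x + 1)^2 while the minimal polynomial of B is x + 1. The minimal polynomial is a similarity invariant, so A and B are not similar.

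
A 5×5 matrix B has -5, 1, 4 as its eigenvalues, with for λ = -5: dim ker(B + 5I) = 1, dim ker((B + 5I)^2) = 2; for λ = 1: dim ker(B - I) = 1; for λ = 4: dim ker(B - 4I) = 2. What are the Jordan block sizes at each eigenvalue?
Jordan blocks: (-5, 2), (1, 1), (4, 1), (4, 1)

λ = -5: successive nullity increments [1, 1] count blocks of size ≥ k; block sizes are [2].
λ = 1: successive nullity increments [1] count blocks of size ≥ k; block sizes are [1].
λ = 4: successive nullity increments [2] count blocks of size ≥ k; block sizes are [1, 1].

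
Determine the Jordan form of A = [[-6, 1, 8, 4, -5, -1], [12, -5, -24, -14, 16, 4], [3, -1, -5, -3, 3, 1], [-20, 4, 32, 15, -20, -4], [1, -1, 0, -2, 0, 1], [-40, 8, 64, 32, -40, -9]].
J = [[-3, 1, 0, 0, 0, 0], [0, -3, 0, 0, 0, 0], [0, 0, -1, 1, 0, 0], [0, 0, 0, -1, 0, 0], [0, 0, 0, 0, -1, 0], [0, 0, 0, 0, 0, -1]]

The characteristic polynomial is det(xI - A) = (x + 1)^4(x + 3)^2, so the eigenvalues are -3 (algebraic multiplicity 2), -1 (algebraic multiplicity 4).

For λ = -3: rank(A + 3I) = 5, rank((A + 3I)^2) = 4. The eigenspace has dimension 6 - 5 = 1, so there is 1 Jordan block; the rank sequence gives block sizes [2].

For λ = -1: rank(A + I) = 3, rank((A + I)^2) = 2. The eigenspace has dimension 6 - 3 = 3, so there are 3 Jordan blocks; the rank sequence gives block sizes [2, 1, 1].

Assembling the blocks gives the Jordan form J above.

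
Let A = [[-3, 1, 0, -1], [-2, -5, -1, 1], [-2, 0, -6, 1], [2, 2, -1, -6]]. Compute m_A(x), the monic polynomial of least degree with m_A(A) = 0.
m_A(x) = (x + 5)^2

The characteristic polynomial factors as (x + 5)^4. The minimal polynomial is ∏(x - λ)^{k_λ} where k_λ is the size of the largest Jordan block at λ.

For λ = -5: rank(A + 5I) = 2, and the largest Jordan block has size 2 (the smallest k with rank((A + 5I)^k) = rank((A + 5I)^(k+1))).

So m_A(x) = (x + 5)^2.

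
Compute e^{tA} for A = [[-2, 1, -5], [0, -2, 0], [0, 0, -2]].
e^{tA} = [[e^{-2*t}, t*e^{-2*t}, -5*t*e^{-2*t}], [0, e^{-2*t}, 0], [0, 0, e^{-2*t}]]

A has Jordan form J = [[-2, 1, 0], [0, -2, 0], [0, 0, -2]] with A = PJP^{-1}, so e^{tA} = P e^{tJ} P^{-1}.

For a Jordan block J_k(λ), e^{tJ_k(λ)} = e^{λt} · (I + tN + t^2 N^2/2! + ... + t^{k-1} N^{k-1}/(k-1)!) where N is the nilpotent superdiagonal part.

Assembling the blocks and conjugating back gives the entries of e^{tA} as shown above.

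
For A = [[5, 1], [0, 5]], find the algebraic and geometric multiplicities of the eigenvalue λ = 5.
The characteristic polynomial is (x - 5)^2, so the factor x - 5 appears with exponent 2: the algebraic multiplicity is 2.

rank(A - 5I) = 1, so the eigenspace has dimension 2 - 1 = 1: the geometric multiplicity is 1.

Since 1 < 2, A is not diagonalizable.

algebraic multiplicity 2, geometric multiplicity 1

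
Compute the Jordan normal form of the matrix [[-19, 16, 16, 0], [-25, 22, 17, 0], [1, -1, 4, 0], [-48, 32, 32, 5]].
The characteristic polynomial is det(xI - A) = (x - 5)^3(x + 3), so the eigenvalues are -3 (algebraic multiplicity 1), 5 (algebraic multiplicity 3).

For λ = -3: algebraic multiplicity 1 gives one 1×1 block.

For λ = 5: rank(A - 5I) = 2, rank((A - 5I)^2) = 1. The eigenspace has dimension 4 - 2 = 2, so there are 2 Jordan blocks; the rank sequence gives block sizes [2, 1].

Assembling the blocks gives the Jordan form J above.

J = [[-3, 0, 0, 0], [0, 5, 1, 0], [0, 0, 5, 0], [0, 0, 0, 5]]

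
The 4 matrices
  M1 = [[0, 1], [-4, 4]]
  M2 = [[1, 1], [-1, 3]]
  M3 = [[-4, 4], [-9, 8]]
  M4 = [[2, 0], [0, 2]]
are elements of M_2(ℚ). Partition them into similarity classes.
2 classes: {M1, M2, M3}, {M4}

Characteristic polynomials: χ_{M1} = (x - 2)^2, χ_{M2} = (x - 2)^2, χ_{M3} = (x - 2)^2, χ_{M4} = (x - 2)^2.

{M1, M2, M3}: invariant factors (x - 2)^2.

{M4}: invariant factors x - 2, x - 2.

Matrices are similar if and only if their invariant-factor lists agree; the partition into similarity classes is {M1, M2, M3}, {M4}.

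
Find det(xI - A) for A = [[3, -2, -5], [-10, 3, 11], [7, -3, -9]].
χ_A(x) = (x + 1)^3

xI - A = [[x - 3, 2, 5], [10, x - 3, -11], [-7, 3, x + 9]].

Expanding det(xI - A) along the first row:
det(xI - A) = + (x - 3)·det([[x - 3, -11], [3, x + 9]]) - (2)·det([[10, -11], [-7, x + 9]]) + (5)·det([[10, x - 3], [-7, 3]]).

Evaluating gives χ_A(x) = x^3 + 3x^2 + 3x + 1 = (x + 1)^3.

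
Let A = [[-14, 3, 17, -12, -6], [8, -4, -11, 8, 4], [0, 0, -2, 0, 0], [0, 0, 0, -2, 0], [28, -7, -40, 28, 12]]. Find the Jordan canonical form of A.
The characteristic polynomial is det(xI - A) = (x + 2)^5, so the eigenvalues are -2 (algebraic multiplicity 5).

For λ = -2: rank(A + 2I) = 2, rank((A + 2I)^2) = 1, rank((A + 2I)^3) = 0. The eigenspace has dimension 5 - 2 = 3, so there are 3 Jordan blocks; the rank sequence gives block sizes [3, 1, 1].

Assembling the blocks gives the Jordan form J above.

J = [[-2, 1, 0, 0, 0], [0, -2, 1, 0, 0], [0, 0, -2, 0, 0], [0, 0, 0, -2, 0], [0, 0, 0, 0, -2]]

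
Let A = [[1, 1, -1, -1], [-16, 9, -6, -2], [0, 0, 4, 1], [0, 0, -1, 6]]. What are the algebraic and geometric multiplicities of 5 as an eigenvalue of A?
algebraic multiplicity 4, geometric multiplicity 2

The characteristic polynomial is (x - 5)^4, so the factor x - 5 appears with exponent 4: the algebraic multiplicity is 4.

rank(A - 5I) = 2, so the eigenspace has dimension 4 - 2 = 2: the geometric multiplicity is 2.

Since 2 < 4, A is not diagonalizable.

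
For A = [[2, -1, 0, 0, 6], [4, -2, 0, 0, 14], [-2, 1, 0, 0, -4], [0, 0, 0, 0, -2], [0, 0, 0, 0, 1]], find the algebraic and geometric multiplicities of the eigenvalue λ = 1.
algebraic multiplicity 1, geometric multiplicity 1

The characteristic polynomial is x^4(x - 1), so the factor x - 1 appears with exponent 1: the algebraic multiplicity is 1.

rank(A - I) = 4, so the eigenspace has dimension 5 - 4 = 1: the geometric multiplicity is 1.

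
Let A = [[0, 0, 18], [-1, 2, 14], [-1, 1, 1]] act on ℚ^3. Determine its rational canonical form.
The invariant factors of A (the non-unit diagonal entries of the Smith normal form of xI - A over ℚ[x]) are (x - 3)(x^2 + 6), each dividing the next. The characteristic polynomial is their product, (x - 3)(x^2 + 6).

The rational canonical form is the block-diagonal matrix of companion matrices C(f_i):
R = [[0, 0, 18], [1, 0, -6], [0, 1, 3]].

Note the characteristic polynomial does not split into linear factors over ℚ, so A has no Jordan form over ℚ; the rational canonical form exists over any field.

R = [[0, 0, 18], [1, 0, -6], [0, 1, 3]]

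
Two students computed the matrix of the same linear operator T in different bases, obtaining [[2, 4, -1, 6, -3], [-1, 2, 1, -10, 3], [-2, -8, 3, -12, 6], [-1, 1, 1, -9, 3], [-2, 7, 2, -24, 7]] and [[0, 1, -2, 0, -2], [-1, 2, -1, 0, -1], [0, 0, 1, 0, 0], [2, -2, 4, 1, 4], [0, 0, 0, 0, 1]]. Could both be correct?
Yes.

Two matrices over a field are similar if and only if they have the same invariant factors.

Both A and B have characteristic polynomial (x - 1)^5 and minimal polynomial (x - 1)^3. Computing further, both have invariant factors x - 1, x - 1, (x - 1)^3. Hence A and B are similar.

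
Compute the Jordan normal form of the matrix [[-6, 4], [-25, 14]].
The characteristic polynomial is det(xI - A) = (x - 4)^2, so the eigenvalues are 4 (algebraic multiplicity 2).

For λ = 4: rank(A - 4I) = 1, rank((A - 4I)^2) = 0. The eigenspace has dimension 2 - 1 = 1, so there is 1 Jordan block; the rank sequence gives block sizes [2].

Assembling the blocks gives the Jordan form J above.

J = [[4, 1], [0, 4]]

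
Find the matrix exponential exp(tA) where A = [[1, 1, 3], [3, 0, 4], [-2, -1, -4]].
A has Jordan form J = [[-1, 1, 0], [0, -1, 1], [0, 0, -1]] with A = PJP^{-1}, so e^{tA} = P e^{tJ} P^{-1}.

For a Jordan block J_k(λ), e^{tJ_k(λ)} = e^{λt} · (I + tN + t^2 N^2/2! + ... + t^{k-1} N^{k-1}/(k-1)!) where N is the nilpotent superdiagonal part.

Assembling the blocks and conjugating back gives the entries of e^{tA} as shown above.

e^{tA} = [[(t^2 + 4*t + 2)*e^{-t}/2, t*e^{-t}, t*(t + 6)*e^{-t}/2], [t*(t + 6)*e^{-t}/2, (t + 1)*e^{-t}, t*(t + 8)*e^{-t}/2], [t*(-t - 4)*e^{-t}/2, -t*e^{-t}, (-t^2 - 6*t + 2)*e^{-t}/2]]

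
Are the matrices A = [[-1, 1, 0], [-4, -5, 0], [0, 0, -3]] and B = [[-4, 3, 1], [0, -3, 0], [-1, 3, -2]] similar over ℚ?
Two matrices over a field are similar if and only if they have the same invariant factors.

Both A and B have characteristic polynomial (x + 3)^3 and minimal polynomial (x + 3)^2. Computing further, both have invariant factors x + 3, (x + 3)^2. Hence A and B are similar.

Yes.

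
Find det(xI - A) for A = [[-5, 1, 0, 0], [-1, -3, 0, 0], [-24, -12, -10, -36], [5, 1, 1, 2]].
χ_A(x) = (x + 4)^4

xI - A = [[x + 5, -1, 0, 0], [1, x + 3, 0, 0], [24, 12, x + 10, 36], [-5, -1, -1, x - 2]].

Expanding det(xI - A) along the first row:
det(xI - A) = + (x + 5)·det([[x + 3, 0, 0], [12, x + 10, 36], [-1, -1, x - 2]]) - (-1)·det([[1, 0, 0], [24, x + 10, 36], [-5, -1, x - 2]]) + (0)·det([[1, x + 3, 0], [24, 12, 36], [-5, -1, x - 2]]) - (0)·det([[1, x + 3, 0], [24, 12, x + 10], [-5, -1, -1]]).

Evaluating gives χ_A(x) = x^4 + 16x^3 + 96x^2 + 256x + 256 = (x + 4)^4.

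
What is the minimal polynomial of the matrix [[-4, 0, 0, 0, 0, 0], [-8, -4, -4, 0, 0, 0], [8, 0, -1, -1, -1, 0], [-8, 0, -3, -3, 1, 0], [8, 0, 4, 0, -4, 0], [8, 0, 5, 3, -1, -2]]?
m_A(x) = (x + 2)^2(x + 4)

The characteristic polynomial factors as (x + 2)^3(x + 4)^3. The minimal polynomial is ∏(x - λ)^{k_λ} where k_λ is the size of the largest Jordan block at λ.

For λ = -4: rank(A + 4I) = 3, and the largest Jordan block has size 1 (the smallest k with rank((A + 4I)^k) = rank((A + 4I)^(k+1))).
For λ = -2: rank(A + 2I) = 4, and the largest Jordan block has size 2 (the smallest k with rank((A + 2I)^k) = rank((A + 2I)^(k+1))).

So m_A(x) = (x + 2)^2(x + 4).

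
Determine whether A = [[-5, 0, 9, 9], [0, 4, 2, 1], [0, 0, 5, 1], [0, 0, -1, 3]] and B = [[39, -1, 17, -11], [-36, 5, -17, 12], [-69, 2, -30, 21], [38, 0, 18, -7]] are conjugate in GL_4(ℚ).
Two matrices over a field are similar if and only if they have the same invariant factors.

Both A and B have characteristic polynomial (x - 4)^3(x + 5) and minimal polynomial (x - 4)^3(x + 5). Computing further, both have invariant factors (x - 4)^3(x + 5). Hence A and B are similar.

Yes.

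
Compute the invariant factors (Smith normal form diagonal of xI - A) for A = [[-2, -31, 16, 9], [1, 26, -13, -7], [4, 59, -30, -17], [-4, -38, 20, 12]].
x^3(x - 6)

The Jordan structure of A has elementary divisors x^3, (x - 6). Arranging the block sizes at each eigenvalue in decreasing order and taking row products gives the invariant factors.

Invariant factors (smallest first, each dividing the next): x^3(x - 6).

Check: the last factor x^3(x - 6) is the minimal polynomial, and the product x^3(x - 6) is the characteristic polynomial.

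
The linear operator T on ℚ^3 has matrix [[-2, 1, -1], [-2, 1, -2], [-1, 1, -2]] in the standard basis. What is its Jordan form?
J = [[-1, 1, 0], [0, -1, 0], [0, 0, -1]]

The characteristic polynomial is det(xI - A) = (x + 1)^3, so the eigenvalues are -1 (algebraic multiplicity 3).

For λ = -1: rank(A + I) = 1, rank((A + I)^2) = 0. The eigenspace has dimension 3 - 1 = 2, so there are 2 Jordan blocks; the rank sequence gives block sizes [2, 1].

Assembling the blocks gives the Jordan form J above.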